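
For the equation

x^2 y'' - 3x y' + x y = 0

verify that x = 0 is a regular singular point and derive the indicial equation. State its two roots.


Divide by x^2 to reach normal form y'' + P_1(x) y' + P_2(x) y = 0 with P_1(x) = -3/x and P_2(x) = 1/x.
x = 0 is a singular point because the y'-coefficient -3/x has a pole at x = 0 and the y-coefficient 1/x has a pole at x = 0.
It is a regular singular point because x P_1(x) = p(x) = -3 and x^2 P_2(x) = q(x) = x are polynomials, hence analytic at x = 0.
p(0) = -3,  q(0) = 0.
Indicial equation: r(r-1) + p(0) r + q(0) = 0, i.e. r^2 + (p(0) - 1) r + q(0) = 0, i.e. r^2 - 4 r = 0.
Discriminant: (-4)^2 - 4(0) = 16, so r = (4 ± 4)/2.
Solving: r_1 = 4, r_2 = 0.

indicial: r^2 - 4 r = 0; roots r_1 = 4, r_2 = 0


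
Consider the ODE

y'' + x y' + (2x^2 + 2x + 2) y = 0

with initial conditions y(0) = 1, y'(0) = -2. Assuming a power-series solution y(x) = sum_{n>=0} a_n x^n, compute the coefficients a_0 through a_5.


Ansatz: y(x) = sum_{n>=0} a_n x^n, so y'(x) = sum_{n>=1} n a_n x^(n-1) and y''(x) = sum_{n>=2} n(n-1) a_n x^(n-2).
Substitute into P(x) y'' + Q(x) y' + R(x) y = 0 with P(x) = 1, Q(x) = x, R(x) = 2x^2 + 2x + 2, and match powers of x.
Initial conditions: a_0 = 1, a_1 = -2.
Setting the coefficient of each power of x to zero and solving order by order (substituting the coefficients already found):
  x^0: 2 a_2 + 2 a_0 = 0  ->  2 a_2 = -2 a_0 = -2  ->  a_2 = -1
  x^1: 6 a_3 + 3 a_1 + 2 a_0 = 0  ->  6 a_3 = -3 a_1 - 2 a_0 = 4  ->  a_3 = 2/3
  x^2: 12 a_4 + 4 a_2 + 2 a_1 + 2 a_0 = 0  ->  12 a_4 = -4 a_2 - 2 a_1 - 2 a_0 = 6  ->  a_4 = 1/2
  x^3: 20 a_5 + 5 a_3 + 2 a_2 + 2 a_1 = 0  ->  20 a_5 = -5 a_3 - 2 a_2 - 2 a_1 = 8/3  ->  a_5 = 2/15
Truncated series: y(x) = 1 - 2 x - x^2 + (2/3) x^3 + (1/2) x^4 + (2/15) x^5 + O(x^6).

a_0 = 1; a_1 = -2; a_2 = -1; a_3 = 2/3; a_4 = 1/2; a_5 = 2/15


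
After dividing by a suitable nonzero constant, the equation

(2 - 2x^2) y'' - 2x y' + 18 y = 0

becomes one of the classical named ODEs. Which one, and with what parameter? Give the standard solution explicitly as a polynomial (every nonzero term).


All three coefficients share the factor 2; dividing through by 2 gives  (1 - x^2) y'' - x y' + 9 y = 0.
This matches the Chebyshev equation (1 - x^2) y'' - x y' + n^2 y = 0 (note the -x y' term, not -2x y') with n^2 = 9, so n = 3; the polynomial solution is T_3(x).
With y = sum_k a_k x^k, matching x^k gives (k+2)(k+1) a_{k+2} = (k^2 - n^2) a_k = (k - 3)(k + 3) a_k. The right side vanishes at k = 3, so the series with the parity of 3 terminates at degree 3.
Standard normalization: leading coefficient of T_n is 2^(n-1), so a_3 = 2^2 = 4. Work downward with a_k = (k+1)(k+2) a_{k+2} / ((k - 3)(k + 3)):
  a_1 = (2)(3)(4) / ((1 - 3)(1 + 3)) = 24/(-8) = -3
Hence T_3(x) = 4 x^3 - 3 x.

T_3(x); series = 4 x^3 - 3 x


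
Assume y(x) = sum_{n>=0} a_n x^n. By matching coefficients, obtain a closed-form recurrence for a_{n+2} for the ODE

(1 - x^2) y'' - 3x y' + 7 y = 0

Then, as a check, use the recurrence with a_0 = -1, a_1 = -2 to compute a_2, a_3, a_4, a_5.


Substitute y = sum_n a_n x^n.
(1 - 1 x^2) y'' contributes (n+2)(n+1) a_{n+2} - n(n-1) a_n at x^n.
-3 x y'(x) contributes -3 n a_n at x^n.
7 y(x) contributes 7 a_n at x^n.
Matching x^n: (n+2)(n+1) a_{n+2} + (-n(n-1) - 3 n + 7) a_n = 0.
Thus a_{n+2} = (n(n-1) + 3 n - 7) / ((n+1)(n+2)) * a_n.

Check with a_0 = -1, a_1 = -2 (apply the recurrence for n = 0, 1, 2, 3): a_0 = -1, a_1 = -2, a_2 = 7/2, a_3 = 4/3, a_4 = 7/24, a_5 = 8/15.

a_(n+2) = (n(n-1) + 3 n - 7) / ((n+1)(n+2)) * a_n; check: a_0 = -1, a_1 = -2, a_2 = 7/2, a_3 = 4/3, a_4 = 7/24, a_5 = 8/15


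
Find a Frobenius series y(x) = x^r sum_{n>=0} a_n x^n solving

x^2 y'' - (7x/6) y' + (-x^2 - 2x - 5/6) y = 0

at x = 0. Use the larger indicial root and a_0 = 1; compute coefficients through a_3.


Write in Frobenius form y'' + (p(x)/x) y' + (q(x)/x^2) y = 0:
  p(x) = -7/6,  q(x) = -x^2 - 2x - 5/6.
Indicial equation: r(r-1) + (-7/6) r + (-5/6) = 0 -> roots r_1 = 5/2, r_2 = -1/3.
Take r = r_1 = 5/2. Let y(x) = x^r sum_{n>=0} a_n x^n with a_0 = 1.
Substitute y = x^r sum a_n x^n and match x^{r+n}. The recurrence is
  D(n) a_n - 2 a_{n-1} - 1 a_{n-2} = 0,  where D(n) = (r+n)(r+n-1) + (-7/6)(r+n) + (-5/6).
  a_n = [2 a_{n-1} + 1 a_{n-2}] / D(n).
Since the indicial polynomial factors as (r - r_1)(r - r_2), D(n) = (r_1 + n - r_1)(r_1 + n - r_2) = n(n + 17/6).
Evaluating step by step (a_0 = 1):
  n = 1: D(1) = 1(1 + 17/6) = 23/6; numerator = 2(1) = 2; a_1 = (2)/(23/6) = 12/23
  n = 2: D(2) = 2(2 + 17/6) = 29/3; numerator = 2(12/23) + 1(1) = 47/23; a_2 = (47/23)/(29/3) = 141/667
  n = 3: D(3) = 3(3 + 17/6) = 35/2; numerator = 2(141/667) + 1(12/23) = 630/667; a_3 = (630/667)/(35/2) = 36/667

r = 5/2; a_0 = 1; a_1 = 12/23; a_2 = 141/667; a_3 = 36/667


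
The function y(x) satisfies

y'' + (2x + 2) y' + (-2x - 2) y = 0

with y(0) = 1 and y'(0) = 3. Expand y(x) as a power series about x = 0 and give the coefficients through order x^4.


Ansatz: y(x) = sum_{n>=0} a_n x^n, so y'(x) = sum_{n>=1} n a_n x^(n-1) and y''(x) = sum_{n>=2} n(n-1) a_n x^(n-2).
Substitute into P(x) y'' + Q(x) y' + R(x) y = 0 with P(x) = 1, Q(x) = 2x + 2, R(x) = -2x - 2, and match powers of x.
Initial conditions: a_0 = 1, a_1 = 3.
Setting the coefficient of each power of x to zero and solving order by order (substituting the coefficients already found):
  x^0: 2 a_2 + 2 a_1 - 2 a_0 = 0  ->  2 a_2 = -2 a_1 + 2 a_0 = -4  ->  a_2 = -2
  x^1: 6 a_3 + 4 a_2 - 2 a_0 = 0  ->  6 a_3 = -4 a_2 + 2 a_0 = 10  ->  a_3 = 5/3
  x^2: 12 a_4 + 6 a_3 + 2 a_2 - 2 a_1 = 0  ->  12 a_4 = -6 a_3 - 2 a_2 + 2 a_1 = 0  ->  a_4 = 0
Truncated series: y(x) = 1 + 3 x - 2 x^2 + (5/3) x^3 + O(x^5).

a_0 = 1; a_1 = 3; a_2 = -2; a_3 = 5/3; a_4 = 0


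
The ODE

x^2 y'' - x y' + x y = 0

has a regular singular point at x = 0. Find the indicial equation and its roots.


Divide by x^2 to reach normal form y'' + P_1(x) y' + P_2(x) y = 0 with P_1(x) = -1/x and P_2(x) = 1/x.
x = 0 is a singular point because the y'-coefficient -1/x has a pole at x = 0 and the y-coefficient 1/x has a pole at x = 0.
It is a regular singular point because x P_1(x) = p(x) = -1 and x^2 P_2(x) = q(x) = x are polynomials, hence analytic at x = 0.
p(0) = -1,  q(0) = 0.
Indicial equation: r(r-1) + p(0) r + q(0) = 0, i.e. r^2 + (p(0) - 1) r + q(0) = 0, i.e. r^2 - 2 r = 0.
Discriminant: (-2)^2 - 4(0) = 4, so r = (2 ± 2)/2.
Solving: r_1 = 2, r_2 = 0.

indicial: r^2 - 2 r = 0; roots r_1 = 2, r_2 = 0


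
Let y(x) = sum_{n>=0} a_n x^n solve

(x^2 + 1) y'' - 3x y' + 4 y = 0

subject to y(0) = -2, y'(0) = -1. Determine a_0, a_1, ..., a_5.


Ansatz: y(x) = sum_{n>=0} a_n x^n, so y'(x) = sum_{n>=1} n a_n x^(n-1) and y''(x) = sum_{n>=2} n(n-1) a_n x^(n-2).
Substitute into P(x) y'' + Q(x) y' + R(x) y = 0 with P(x) = x^2 + 1, Q(x) = -3x, R(x) = 4, and match powers of x.
Initial conditions: a_0 = -2, a_1 = -1.
Setting the coefficient of each power of x to zero and solving order by order (substituting the coefficients already found):
  x^0: 2 a_2 + 4 a_0 = 0  ->  2 a_2 = -4 a_0 = 8  ->  a_2 = 4
  x^1: 6 a_3 + a_1 = 0  ->  6 a_3 = -a_1 = 1  ->  a_3 = 1/6
  x^2: 12 a_4 = 0  ->  a_4 = 0
  x^3: 20 a_5 + a_3 = 0  ->  20 a_5 = -a_3 = -1/6  ->  a_5 = -1/120
Truncated series: y(x) = -2 - x + 4 x^2 + (1/6) x^3 - (1/120) x^5 + O(x^6).

a_0 = -2; a_1 = -1; a_2 = 4; a_3 = 1/6; a_4 = 0; a_5 = -1/120


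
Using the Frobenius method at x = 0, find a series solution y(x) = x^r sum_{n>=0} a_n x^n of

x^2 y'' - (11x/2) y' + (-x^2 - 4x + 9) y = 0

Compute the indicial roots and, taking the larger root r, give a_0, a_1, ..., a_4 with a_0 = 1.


Write in Frobenius form y'' + (p(x)/x) y' + (q(x)/x^2) y = 0:
  p(x) = -11/2,  q(x) = -x^2 - 4x + 9.
Indicial equation: r(r-1) + (-11/2) r + (9) = 0 -> roots r_1 = 9/2, r_2 = 2.
Take r = r_1 = 9/2. Let y(x) = x^r sum_{n>=0} a_n x^n with a_0 = 1.
Substitute y = x^r sum a_n x^n and match x^{r+n}. The recurrence is
  D(n) a_n - 4 a_{n-1} - 1 a_{n-2} = 0,  where D(n) = (r+n)(r+n-1) + (-11/2)(r+n) + (9).
  a_n = [4 a_{n-1} + 1 a_{n-2}] / D(n).
Since the indicial polynomial factors as (r - r_1)(r - r_2), D(n) = (r_1 + n - r_1)(r_1 + n - r_2) = n(n + 5/2).
Evaluating step by step (a_0 = 1):
  n = 1: D(1) = 1(1 + 5/2) = 7/2; numerator = 4(1) = 4; a_1 = (4)/(7/2) = 8/7
  n = 2: D(2) = 2(2 + 5/2) = 9; numerator = 4(8/7) + 1(1) = 39/7; a_2 = (39/7)/(9) = 13/21
  n = 3: D(3) = 3(3 + 5/2) = 33/2; numerator = 4(13/21) + 1(8/7) = 76/21; a_3 = (76/21)/(33/2) = 152/693
  n = 4: D(4) = 4(4 + 5/2) = 26; numerator = 4(152/693) + 1(13/21) = 1037/693; a_4 = (1037/693)/(26) = 1037/18018

r = 9/2; a_0 = 1; a_1 = 8/7; a_2 = 13/21; a_3 = 152/693; a_4 = 1037/18018


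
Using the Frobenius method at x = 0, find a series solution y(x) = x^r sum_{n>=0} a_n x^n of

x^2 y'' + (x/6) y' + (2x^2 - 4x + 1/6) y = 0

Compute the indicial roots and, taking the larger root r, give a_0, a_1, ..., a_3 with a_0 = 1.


Write in Frobenius form y'' + (p(x)/x) y' + (q(x)/x^2) y = 0:
  p(x) = 1/6,  q(x) = 2x^2 - 4x + 1/6.
Indicial equation: r(r-1) + (1/6) r + (1/6) = 0 -> roots r_1 = 1/2, r_2 = 1/3.
Take r = r_1 = 1/2. Let y(x) = x^r sum_{n>=0} a_n x^n with a_0 = 1.
Substitute y = x^r sum a_n x^n and match x^{r+n}. The recurrence is
  D(n) a_n - 4 a_{n-1} + 2 a_{n-2} = 0,  where D(n) = (r+n)(r+n-1) + (1/6)(r+n) + (1/6).
  a_n = [4 a_{n-1} - 2 a_{n-2}] / D(n).
Since the indicial polynomial factors as (r - r_1)(r - r_2), D(n) = (r_1 + n - r_1)(r_1 + n - r_2) = n(n + 1/6).
Evaluating step by step (a_0 = 1):
  n = 1: D(1) = 1(1 + 1/6) = 7/6; numerator = 4(1) = 4; a_1 = (4)/(7/6) = 24/7
  n = 2: D(2) = 2(2 + 1/6) = 13/3; numerator = 4(24/7) - 2(1) = 82/7; a_2 = (82/7)/(13/3) = 246/91
  n = 3: D(3) = 3(3 + 1/6) = 19/2; numerator = 4(246/91) - 2(24/7) = 360/91; a_3 = (360/91)/(19/2) = 720/1729

r = 1/2; a_0 = 1; a_1 = 24/7; a_2 = 246/91; a_3 = 720/1729


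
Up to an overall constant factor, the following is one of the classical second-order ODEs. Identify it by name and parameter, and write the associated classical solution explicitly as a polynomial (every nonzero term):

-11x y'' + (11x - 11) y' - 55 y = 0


All three coefficients share the factor -11; dividing through by -11 gives  x y'' + (1 - x) y' + 5 y = 0.
This matches the Laguerre equation x y'' + (1 - x) y' + n y = 0 with n = 5; the polynomial solution is L_5(x).
With y = sum_k a_k x^k, matching x^k gives (k+1)k a_{k+1} + (k+1) a_{k+1} - k a_k + n a_k = 0, i.e. (k+1)^2 a_{k+1} = (k - n) a_k = (k - 5) a_k. The right side vanishes at k = 5, so the series terminates at degree 5.
Standard normalization L_n(0) = 1 gives a_0 = 1. Work upward with a_{k+1} = (k - 5) a_k / (k+1)^2:
  a_1 = (0 - 5)(1) / 1^2 = -5/1 = -5
  a_2 = (1 - 5)(-5) / 2^2 = 20/4 = 5
  a_3 = (2 - 5)(5) / 3^2 = -15/9 = -5/3
  a_4 = (3 - 5)(-5/3) / 4^2 = (10/3)/16 = 5/24
  a_5 = (4 - 5)(5/24) / 5^2 = (-5/24)/25 = -1/120
Hence L_5(x) = -x^5/120 + 5 x^4/24 - 5 x^3/3 + 5 x^2 - 5 x + 1.

L_5(x); series = -x^5/120 + 5 x^4/24 - 5 x^3/3 + 5 x^2 - 5 x + 1


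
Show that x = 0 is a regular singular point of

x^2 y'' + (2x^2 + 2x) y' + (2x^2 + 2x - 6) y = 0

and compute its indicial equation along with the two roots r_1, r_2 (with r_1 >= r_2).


Divide by x^2 to reach normal form y'' + P_1(x) y' + P_2(x) y = 0 with P_1(x) = 2 + 2/x and P_2(x) = 2 + 2/x - 6/x^2.
x = 0 is a singular point because the y'-coefficient 2 + 2/x has a pole at x = 0 and the y-coefficient 2 + 2/x - 6/x^2 has a pole at x = 0.
It is a regular singular point because x P_1(x) = p(x) = 2x + 2 and x^2 P_2(x) = q(x) = 2x^2 + 2x - 6 are polynomials, hence analytic at x = 0.
p(0) = 2,  q(0) = -6.
Indicial equation: r(r-1) + p(0) r + q(0) = 0, i.e. r^2 + (p(0) - 1) r + q(0) = 0, i.e. r^2 + 1 r - 6 = 0.
Discriminant: (1)^2 - 4(-6) = 25, so r = (-1 ± 5)/2.
Solving: r_1 = 2, r_2 = -3.

indicial: r^2 + 1 r - 6 = 0; roots r_1 = 2, r_2 = -3


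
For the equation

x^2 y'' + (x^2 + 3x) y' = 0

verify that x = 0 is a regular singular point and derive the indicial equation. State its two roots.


Divide by x^2 to reach normal form y'' + P_1(x) y' + P_2(x) y = 0 with P_1(x) = 1 + 3/x and P_2(x) = 0.
x = 0 is a singular point because the y'-coefficient 1 + 3/x has a pole at x = 0.
It is a regular singular point because x P_1(x) = p(x) = x + 3 and x^2 P_2(x) = q(x) = 0 are polynomials, hence analytic at x = 0.
p(0) = 3,  q(0) = 0.
Indicial equation: r(r-1) + p(0) r + q(0) = 0, i.e. r^2 + (p(0) - 1) r + q(0) = 0, i.e. r^2 + 2 r = 0.
Discriminant: (2)^2 - 4(0) = 4, so r = (-2 ± 2)/2.
Solving: r_1 = 0, r_2 = -2.

indicial: r^2 + 2 r = 0; roots r_1 = 0, r_2 = -2


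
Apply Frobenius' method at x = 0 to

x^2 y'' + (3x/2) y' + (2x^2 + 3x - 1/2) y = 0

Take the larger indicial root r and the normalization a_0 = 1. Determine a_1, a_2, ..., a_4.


Write in Frobenius form y'' + (p(x)/x) y' + (q(x)/x^2) y = 0:
  p(x) = 3/2,  q(x) = 2x^2 + 3x - 1/2.
Indicial equation: r(r-1) + (3/2) r + (-1/2) = 0 -> roots r_1 = 1/2, r_2 = -1.
Take r = r_1 = 1/2. Let y(x) = x^r sum_{n>=0} a_n x^n with a_0 = 1.
Substitute y = x^r sum a_n x^n and match x^{r+n}. The recurrence is
  D(n) a_n + 3 a_{n-1} + 2 a_{n-2} = 0,  where D(n) = (r+n)(r+n-1) + (3/2)(r+n) + (-1/2).
  a_n = [-3 a_{n-1} - 2 a_{n-2}] / D(n).
Since the indicial polynomial factors as (r - r_1)(r - r_2), D(n) = (r_1 + n - r_1)(r_1 + n - r_2) = n(n + 3/2).
Evaluating step by step (a_0 = 1):
  n = 1: D(1) = 1(1 + 3/2) = 5/2; numerator = -3(1) = -3; a_1 = (-3)/(5/2) = -6/5
  n = 2: D(2) = 2(2 + 3/2) = 7; numerator = -3(-6/5) - 2(1) = 8/5; a_2 = (8/5)/(7) = 8/35
  n = 3: D(3) = 3(3 + 3/2) = 27/2; numerator = -3(8/35) - 2(-6/5) = 12/7; a_3 = (12/7)/(27/2) = 8/63
  n = 4: D(4) = 4(4 + 3/2) = 22; numerator = -3(8/63) - 2(8/35) = -88/105; a_4 = (-88/105)/(22) = -4/105

r = 1/2; a_0 = 1; a_1 = -6/5; a_2 = 8/35; a_3 = 8/63; a_4 = -4/105


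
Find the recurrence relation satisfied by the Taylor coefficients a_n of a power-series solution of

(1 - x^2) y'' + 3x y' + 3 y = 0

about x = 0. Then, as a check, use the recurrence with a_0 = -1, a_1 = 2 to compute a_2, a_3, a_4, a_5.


Substitute y = sum_n a_n x^n.
(1 - 1 x^2) y'' contributes (n+2)(n+1) a_{n+2} - n(n-1) a_n at x^n.
3 x y'(x) contributes 3 n a_n at x^n.
3 y(x) contributes 3 a_n at x^n.
Matching x^n: (n+2)(n+1) a_{n+2} + (-n(n-1) + 3 n + 3) a_n = 0.
Thus a_{n+2} = (n(n-1) - 3 n - 3) / ((n+1)(n+2)) * a_n.

Check with a_0 = -1, a_1 = 2 (apply the recurrence for n = 0, 1, 2, 3): a_0 = -1, a_1 = 2, a_2 = 3/2, a_3 = -2, a_4 = -7/8, a_5 = 3/5.

a_(n+2) = (n(n-1) - 3 n - 3) / ((n+1)(n+2)) * a_n; check: a_0 = -1, a_1 = 2, a_2 = 3/2, a_3 = -2, a_4 = -7/8, a_5 = 3/5


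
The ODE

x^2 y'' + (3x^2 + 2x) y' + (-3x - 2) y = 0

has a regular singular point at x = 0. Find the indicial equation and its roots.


Divide by x^2 to reach normal form y'' + P_1(x) y' + P_2(x) y = 0 with P_1(x) = 3 + 2/x and P_2(x) = -3/x - 2/x^2.
x = 0 is a singular point because the y'-coefficient 3 + 2/x has a pole at x = 0 and the y-coefficient -3/x - 2/x^2 has a pole at x = 0.
It is a regular singular point because x P_1(x) = p(x) = 3x + 2 and x^2 P_2(x) = q(x) = -3x - 2 are polynomials, hence analytic at x = 0.
p(0) = 2,  q(0) = -2.
Indicial equation: r(r-1) + p(0) r + q(0) = 0, i.e. r^2 + (p(0) - 1) r + q(0) = 0, i.e. r^2 + 1 r - 2 = 0.
Discriminant: (1)^2 - 4(-2) = 9, so r = (-1 ± 3)/2.
Solving: r_1 = 1, r_2 = -2.

indicial: r^2 + 1 r - 2 = 0; roots r_1 = 1, r_2 = -2


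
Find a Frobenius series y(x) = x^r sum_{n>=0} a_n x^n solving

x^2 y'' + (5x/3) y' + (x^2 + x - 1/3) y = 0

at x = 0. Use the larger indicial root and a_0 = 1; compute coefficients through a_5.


Write in Frobenius form y'' + (p(x)/x) y' + (q(x)/x^2) y = 0:
  p(x) = 5/3,  q(x) = x^2 + x - 1/3.
Indicial equation: r(r-1) + (5/3) r + (-1/3) = 0 -> roots r_1 = 1/3, r_2 = -1.
Take r = r_1 = 1/3. Let y(x) = x^r sum_{n>=0} a_n x^n with a_0 = 1.
Substitute y = x^r sum a_n x^n and match x^{r+n}. The recurrence is
  D(n) a_n + 1 a_{n-1} + 1 a_{n-2} = 0,  where D(n) = (r+n)(r+n-1) + (5/3)(r+n) + (-1/3).
  a_n = [-1 a_{n-1} - 1 a_{n-2}] / D(n).
Since the indicial polynomial factors as (r - r_1)(r - r_2), D(n) = (r_1 + n - r_1)(r_1 + n - r_2) = n(n + 4/3).
Evaluating step by step (a_0 = 1):
  n = 1: D(1) = 1(1 + 4/3) = 7/3; numerator = -1(1) = -1; a_1 = (-1)/(7/3) = -3/7
  n = 2: D(2) = 2(2 + 4/3) = 20/3; numerator = -1(-3/7) - 1(1) = -4/7; a_2 = (-4/7)/(20/3) = -3/35
  n = 3: D(3) = 3(3 + 4/3) = 13; numerator = -1(-3/35) - 1(-3/7) = 18/35; a_3 = (18/35)/(13) = 18/455
  n = 4: D(4) = 4(4 + 4/3) = 64/3; numerator = -1(18/455) - 1(-3/35) = 3/65; a_4 = (3/65)/(64/3) = 9/4160
  n = 5: D(5) = 5(5 + 4/3) = 95/3; numerator = -1(9/4160) - 1(18/455) = -243/5824; a_5 = (-243/5824)/(95/3) = -729/553280

r = 1/3; a_0 = 1; a_1 = -3/7; a_2 = -3/35; a_3 = 18/455; a_4 = 9/4160; a_5 = -729/553280


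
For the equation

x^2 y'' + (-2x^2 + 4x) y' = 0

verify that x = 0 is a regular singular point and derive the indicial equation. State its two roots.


Divide by x^2 to reach normal form y'' + P_1(x) y' + P_2(x) y = 0 with P_1(x) = -2 + 4/x and P_2(x) = 0.
x = 0 is a singular point because the y'-coefficient -2 + 4/x has a pole at x = 0.
It is a regular singular point because x P_1(x) = p(x) = 4 - 2x and x^2 P_2(x) = q(x) = 0 are polynomials, hence analytic at x = 0.
p(0) = 4,  q(0) = 0.
Indicial equation: r(r-1) + p(0) r + q(0) = 0, i.e. r^2 + (p(0) - 1) r + q(0) = 0, i.e. r^2 + 3 r = 0.
Discriminant: (3)^2 - 4(0) = 9, so r = (-3 ± 3)/2.
Solving: r_1 = 0, r_2 = -3.

indicial: r^2 + 3 r = 0; roots r_1 = 0, r_2 = -3


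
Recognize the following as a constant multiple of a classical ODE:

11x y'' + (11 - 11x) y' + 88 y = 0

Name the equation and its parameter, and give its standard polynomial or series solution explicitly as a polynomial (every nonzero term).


All three coefficients share the factor 11; dividing through by 11 gives  x y'' + (1 - x) y' + 8 y = 0.
This matches the Laguerre equation x y'' + (1 - x) y' + n y = 0 with n = 8; the polynomial solution is L_8(x).
With y = sum_k a_k x^k, matching x^k gives (k+1)k a_{k+1} + (k+1) a_{k+1} - k a_k + n a_k = 0, i.e. (k+1)^2 a_{k+1} = (k - n) a_k = (k - 8) a_k. The right side vanishes at k = 8, so the series terminates at degree 8.
Standard normalization L_n(0) = 1 gives a_0 = 1. Work upward with a_{k+1} = (k - 8) a_k / (k+1)^2:
  a_1 = (0 - 8)(1) / 1^2 = -8/1 = -8
  a_2 = (1 - 8)(-8) / 2^2 = 56/4 = 14
  a_3 = (2 - 8)(14) / 3^2 = -84/9 = -28/3
  a_4 = (3 - 8)(-28/3) / 4^2 = (140/3)/16 = 35/12
  a_5 = (4 - 8)(35/12) / 5^2 = (-35/3)/25 = -7/15
  a_6 = (5 - 8)(-7/15) / 6^2 = (7/5)/36 = 7/180
  a_7 = (6 - 8)(7/180) / 7^2 = (-7/90)/49 = -1/630
  a_8 = (7 - 8)(-1/630) / 8^2 = (1/630)/64 = 1/40320
Hence L_8(x) = x^8/40320 - x^7/630 + 7 x^6/180 - 7 x^5/15 + 35 x^4/12 - 28 x^3/3 + 14 x^2 - 8 x + 1.

L_8(x); series = x^8/40320 - x^7/630 + 7 x^6/180 - 7 x^5/15 + 35 x^4/12 - 28 x^3/3 + 14 x^2 - 8 x + 1


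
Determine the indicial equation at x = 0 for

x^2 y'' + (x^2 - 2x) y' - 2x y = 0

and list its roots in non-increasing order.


Divide by x^2 to reach normal form y'' + P_1(x) y' + P_2(x) y = 0 with P_1(x) = 1 - 2/x and P_2(x) = -2/x.
x = 0 is a singular point because the y'-coefficient 1 - 2/x has a pole at x = 0 and the y-coefficient -2/x has a pole at x = 0.
It is a regular singular point because x P_1(x) = p(x) = x - 2 and x^2 P_2(x) = q(x) = -2x are polynomials, hence analytic at x = 0.
p(0) = -2,  q(0) = 0.
Indicial equation: r(r-1) + p(0) r + q(0) = 0, i.e. r^2 + (p(0) - 1) r + q(0) = 0, i.e. r^2 - 3 r = 0.
Discriminant: (-3)^2 - 4(0) = 9, so r = (3 ± 3)/2.
Solving: r_1 = 3, r_2 = 0.

indicial: r^2 - 3 r = 0; roots r_1 = 3, r_2 = 0


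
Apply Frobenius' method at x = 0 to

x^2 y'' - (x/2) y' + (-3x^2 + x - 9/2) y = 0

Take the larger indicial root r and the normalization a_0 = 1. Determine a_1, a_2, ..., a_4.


Write in Frobenius form y'' + (p(x)/x) y' + (q(x)/x^2) y = 0:
  p(x) = -1/2,  q(x) = -3x^2 + x - 9/2.
Indicial equation: r(r-1) + (-1/2) r + (-9/2) = 0 -> roots r_1 = 3, r_2 = -3/2.
Take r = r_1 = 3. Let y(x) = x^r sum_{n>=0} a_n x^n with a_0 = 1.
Substitute y = x^r sum a_n x^n and match x^{r+n}. The recurrence is
  D(n) a_n + 1 a_{n-1} - 3 a_{n-2} = 0,  where D(n) = (r+n)(r+n-1) + (-1/2)(r+n) + (-9/2).
  a_n = [-1 a_{n-1} + 3 a_{n-2}] / D(n).
Since the indicial polynomial factors as (r - r_1)(r - r_2), D(n) = (r_1 + n - r_1)(r_1 + n - r_2) = n(n + 9/2).
Evaluating step by step (a_0 = 1):
  n = 1: D(1) = 1(1 + 9/2) = 11/2; numerator = -1(1) = -1; a_1 = (-1)/(11/2) = -2/11
  n = 2: D(2) = 2(2 + 9/2) = 13; numerator = -1(-2/11) + 3(1) = 35/11; a_2 = (35/11)/(13) = 35/143
  n = 3: D(3) = 3(3 + 9/2) = 45/2; numerator = -1(35/143) + 3(-2/11) = -113/143; a_3 = (-113/143)/(45/2) = -226/6435
  n = 4: D(4) = 4(4 + 9/2) = 34; numerator = -1(-226/6435) + 3(35/143) = 4951/6435; a_4 = (4951/6435)/(34) = 4951/218790

r = 3; a_0 = 1; a_1 = -2/11; a_2 = 35/143; a_3 = -226/6435; a_4 = 4951/218790


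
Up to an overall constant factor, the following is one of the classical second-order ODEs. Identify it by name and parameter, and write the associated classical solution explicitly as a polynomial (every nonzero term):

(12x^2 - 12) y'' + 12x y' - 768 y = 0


All three coefficients share the factor -12; dividing through by -12 gives  (1 - x^2) y'' - x y' + 64 y = 0.
This matches the Chebyshev equation (1 - x^2) y'' - x y' + n^2 y = 0 (note the -x y' term, not -2x y') with n^2 = 64, so n = 8; the polynomial solution is T_8(x).
With y = sum_k a_k x^k, matching x^k gives (k+2)(k+1) a_{k+2} = (k^2 - n^2) a_k = (k - 8)(k + 8) a_k. The right side vanishes at k = 8, so the series with the parity of 8 terminates at degree 8.
Standard normalization: leading coefficient of T_n is 2^(n-1), so a_8 = 2^7 = 128. Work downward with a_k = (k+1)(k+2) a_{k+2} / ((k - 8)(k + 8)):
  a_6 = (7)(8)(128) / ((6 - 8)(6 + 8)) = 7168/(-28) = -256
  a_4 = (5)(6)(-256) / ((4 - 8)(4 + 8)) = -7680/(-48) = 160
  a_2 = (3)(4)(160) / ((2 - 8)(2 + 8)) = 1920/(-60) = -32
  a_0 = (1)(2)(-32) / ((0 - 8)(0 + 8)) = -64/(-64) = 1
Hence T_8(x) = 128 x^8 - 256 x^6 + 160 x^4 - 32 x^2 + 1.

T_8(x); series = 128 x^8 - 256 x^6 + 160 x^4 - 32 x^2 + 1


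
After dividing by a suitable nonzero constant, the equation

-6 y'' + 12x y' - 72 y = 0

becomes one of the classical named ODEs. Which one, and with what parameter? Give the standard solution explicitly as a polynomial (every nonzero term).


All three coefficients share the factor -6; dividing through by -6 gives  y'' - 2x y' + 12 y = 0.
This matches the Hermite equation y'' - 2x y' + 2n y = 0 with 2n = 12, so n = 6; the polynomial solution is H_6(x).
With y = sum_k a_k x^k, matching x^k gives (k+2)(k+1) a_{k+2} = 2(k - n) a_k = 2(k - 6) a_k. The right side vanishes at k = 6, so the series with the parity of 6 terminates at degree 6.
Standard normalization: leading coefficient of H_n is 2^n, so a_6 = 2^6 = 64. Work downward with a_k = (k+1)(k+2) a_{k+2} / (2(k - n)):
  a_4 = (5)(6)(64) / (2(4 - 6)) = 1920/(-4) = -480
  a_2 = (3)(4)(-480) / (2(2 - 6)) = -5760/(-8) = 720
  a_0 = (1)(2)(720) / (2(0 - 6)) = 1440/(-12) = -120
Hence H_6(x) = 64 x^6 - 480 x^4 + 720 x^2 - 120.

H_6(x); series = 64 x^6 - 480 x^4 + 720 x^2 - 120


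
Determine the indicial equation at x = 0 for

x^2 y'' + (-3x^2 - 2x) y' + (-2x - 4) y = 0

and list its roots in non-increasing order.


Divide by x^2 to reach normal form y'' + P_1(x) y' + P_2(x) y = 0 with P_1(x) = -3 - 2/x and P_2(x) = -2/x - 4/x^2.
x = 0 is a singular point because the y'-coefficient -3 - 2/x has a pole at x = 0 and the y-coefficient -2/x - 4/x^2 has a pole at x = 0.
It is a regular singular point because x P_1(x) = p(x) = -3x - 2 and x^2 P_2(x) = q(x) = -2x - 4 are polynomials, hence analytic at x = 0.
p(0) = -2,  q(0) = -4.
Indicial equation: r(r-1) + p(0) r + q(0) = 0, i.e. r^2 + (p(0) - 1) r + q(0) = 0, i.e. r^2 - 3 r - 4 = 0.
Discriminant: (-3)^2 - 4(-4) = 25, so r = (3 ± 5)/2.
Solving: r_1 = 4, r_2 = -1.

indicial: r^2 - 3 r - 4 = 0; roots r_1 = 4, r_2 = -1


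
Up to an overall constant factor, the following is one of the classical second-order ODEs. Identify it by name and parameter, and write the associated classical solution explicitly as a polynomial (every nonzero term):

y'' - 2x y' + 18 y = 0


The equation is already in a standard form:  y'' - 2x y' + 18 y = 0.
This matches the Hermite equation y'' - 2x y' + 2n y = 0 with 2n = 18, so n = 9; the polynomial solution is H_9(x).
With y = sum_k a_k x^k, matching x^k gives (k+2)(k+1) a_{k+2} = 2(k - n) a_k = 2(k - 9) a_k. The right side vanishes at k = 9, so the series with the parity of 9 terminates at degree 9.
Standard normalization: leading coefficient of H_n is 2^n, so a_9 = 2^9 = 512. Work downward with a_k = (k+1)(k+2) a_{k+2} / (2(k - n)):
  a_7 = (8)(9)(512) / (2(7 - 9)) = 36864/(-4) = -9216
  a_5 = (6)(7)(-9216) / (2(5 - 9)) = -387072/(-8) = 48384
  a_3 = (4)(5)(48384) / (2(3 - 9)) = 967680/(-12) = -80640
  a_1 = (2)(3)(-80640) / (2(1 - 9)) = -483840/(-16) = 30240
Hence H_9(x) = 512 x^9 - 9216 x^7 + 48384 x^5 - 80640 x^3 + 30240 x.

H_9(x); series = 512 x^9 - 9216 x^7 + 48384 x^5 - 80640 x^3 + 30240 x


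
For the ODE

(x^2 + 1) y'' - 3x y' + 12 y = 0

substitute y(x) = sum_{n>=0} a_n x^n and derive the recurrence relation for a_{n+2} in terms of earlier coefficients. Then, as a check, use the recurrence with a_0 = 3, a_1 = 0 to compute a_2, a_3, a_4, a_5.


Substitute y = sum_n a_n x^n.
(1 + 1 x^2) y'' contributes (n+2)(n+1) a_{n+2} + n(n-1) a_n at x^n.
-3 x y'(x) contributes -3 n a_n at x^n.
12 y(x) contributes 12 a_n at x^n.
Matching x^n: (n+2)(n+1) a_{n+2} + (n(n-1) - 3 n + 12) a_n = 0.
Thus a_{n+2} = (-n(n-1) + 3 n - 12) / ((n+1)(n+2)) * a_n.

Check with a_0 = 3, a_1 = 0 (apply the recurrence for n = 0, 1, 2, 3): a_0 = 3, a_1 = 0, a_2 = -18, a_3 = 0, a_4 = 12, a_5 = 0.

a_(n+2) = (-n(n-1) + 3 n - 12) / ((n+1)(n+2)) * a_n; check: a_0 = 3, a_1 = 0, a_2 = -18, a_3 = 0, a_4 = 12, a_5 = 0


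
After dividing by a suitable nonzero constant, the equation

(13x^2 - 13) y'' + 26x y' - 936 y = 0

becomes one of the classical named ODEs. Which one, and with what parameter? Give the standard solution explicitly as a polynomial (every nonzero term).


All three coefficients share the factor -13; dividing through by -13 gives  (1 - x^2) y'' - 2x y' + 72 y = 0.
This matches the Legendre equation (1 - x^2) y'' - 2x y' + n(n+1) y = 0 (note the -2x y' term) with n(n+1) = 72, so n = 8; the polynomial solution is P_8(x).
With y = sum_k a_k x^k, matching x^k gives (k+2)(k+1) a_{k+2} = [k(k+1) - n(n+1)] a_k = (k - 8)(k + 9) a_k. The right side vanishes at k = 8, so the series with the parity of 8 terminates at degree 8.
Standard normalization (P_n(1) = 1): leading coefficient (2n)!/(2^n (n!)^2) = 20922789888000/(256*1625702400) = 6435/128, so a_8 = 6435/128. Work downward with a_k = (k+1)(k+2) a_{k+2} / ((k - 8)(k + 9)):
  a_6 = (7)(8)(6435/128) / ((6 - 8)(6 + 9)) = (45045/16)/(-30) = -3003/32
  a_4 = (5)(6)(-3003/32) / ((4 - 8)(4 + 9)) = (-45045/16)/(-52) = 3465/64
  a_2 = (3)(4)(3465/64) / ((2 - 8)(2 + 9)) = (10395/16)/(-66) = -315/32
  a_0 = (1)(2)(-315/32) / ((0 - 8)(0 + 9)) = (-315/16)/(-72) = 35/128
Hence P_8(x) = 6435 x^8/128 - 3003 x^6/32 + 3465 x^4/64 - 315 x^2/32 + 35/128.

P_8(x); series = 6435 x^8/128 - 3003 x^6/32 + 3465 x^4/64 - 315 x^2/32 + 35/128


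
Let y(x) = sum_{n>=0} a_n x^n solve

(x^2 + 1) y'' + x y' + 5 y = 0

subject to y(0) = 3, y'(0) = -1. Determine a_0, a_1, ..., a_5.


Ansatz: y(x) = sum_{n>=0} a_n x^n, so y'(x) = sum_{n>=1} n a_n x^(n-1) and y''(x) = sum_{n>=2} n(n-1) a_n x^(n-2).
Substitute into P(x) y'' + Q(x) y' + R(x) y = 0 with P(x) = x^2 + 1, Q(x) = x, R(x) = 5, and match powers of x.
Initial conditions: a_0 = 3, a_1 = -1.
Setting the coefficient of each power of x to zero and solving order by order (substituting the coefficients already found):
  x^0: 2 a_2 + 5 a_0 = 0  ->  2 a_2 = -5 a_0 = -15  ->  a_2 = -15/2
  x^1: 6 a_3 + 6 a_1 = 0  ->  6 a_3 = -6 a_1 = 6  ->  a_3 = 1
  x^2: 12 a_4 + 9 a_2 = 0  ->  12 a_4 = -9 a_2 = 135/2  ->  a_4 = 45/8
  x^3: 20 a_5 + 14 a_3 = 0  ->  20 a_5 = -14 a_3 = -14  ->  a_5 = -7/10
Truncated series: y(x) = 3 - x - (15/2) x^2 + x^3 + (45/8) x^4 - (7/10) x^5 + O(x^6).

a_0 = 3; a_1 = -1; a_2 = -15/2; a_3 = 1; a_4 = 45/8; a_5 = -7/10


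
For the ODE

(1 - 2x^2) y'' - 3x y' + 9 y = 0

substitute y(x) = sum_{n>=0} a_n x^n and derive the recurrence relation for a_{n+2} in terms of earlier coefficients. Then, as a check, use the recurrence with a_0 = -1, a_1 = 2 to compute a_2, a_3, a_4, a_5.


Substitute y = sum_n a_n x^n.
(1 - 2 x^2) y'' contributes (n+2)(n+1) a_{n+2} - 2 n(n-1) a_n at x^n.
-3 x y'(x) contributes -3 n a_n at x^n.
9 y(x) contributes 9 a_n at x^n.
Matching x^n: (n+2)(n+1) a_{n+2} + (-2 n(n-1) - 3 n + 9) a_n = 0.
Thus a_{n+2} = (2 n(n-1) + 3 n - 9) / ((n+1)(n+2)) * a_n.

Check with a_0 = -1, a_1 = 2 (apply the recurrence for n = 0, 1, 2, 3): a_0 = -1, a_1 = 2, a_2 = 9/2, a_3 = -2, a_4 = 3/8, a_5 = -6/5.

a_(n+2) = (2 n(n-1) + 3 n - 9) / ((n+1)(n+2)) * a_n; check: a_0 = -1, a_1 = 2, a_2 = 9/2, a_3 = -2, a_4 = 3/8, a_5 = -6/5


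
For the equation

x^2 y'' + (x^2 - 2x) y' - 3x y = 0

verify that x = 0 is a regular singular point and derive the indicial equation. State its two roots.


Divide by x^2 to reach normal form y'' + P_1(x) y' + P_2(x) y = 0 with P_1(x) = 1 - 2/x and P_2(x) = -3/x.
x = 0 is a singular point because the y'-coefficient 1 - 2/x has a pole at x = 0 and the y-coefficient -3/x has a pole at x = 0.
It is a regular singular point because x P_1(x) = p(x) = x - 2 and x^2 P_2(x) = q(x) = -3x are polynomials, hence analytic at x = 0.
p(0) = -2,  q(0) = 0.
Indicial equation: r(r-1) + p(0) r + q(0) = 0, i.e. r^2 + (p(0) - 1) r + q(0) = 0, i.e. r^2 - 3 r = 0.
Discriminant: (-3)^2 - 4(0) = 9, so r = (3 ± 3)/2.
Solving: r_1 = 3, r_2 = 0.

indicial: r^2 - 3 r = 0; roots r_1 = 3, r_2 = 0


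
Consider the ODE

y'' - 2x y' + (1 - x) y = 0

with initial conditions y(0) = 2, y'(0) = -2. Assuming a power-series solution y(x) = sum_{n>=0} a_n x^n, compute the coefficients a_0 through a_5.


Ansatz: y(x) = sum_{n>=0} a_n x^n, so y'(x) = sum_{n>=1} n a_n x^(n-1) and y''(x) = sum_{n>=2} n(n-1) a_n x^(n-2).
Substitute into P(x) y'' + Q(x) y' + R(x) y = 0 with P(x) = 1, Q(x) = -2x, R(x) = 1 - x, and match powers of x.
Initial conditions: a_0 = 2, a_1 = -2.
Setting the coefficient of each power of x to zero and solving order by order (substituting the coefficients already found):
  x^0: 2 a_2 + a_0 = 0  ->  2 a_2 = -a_0 = -2  ->  a_2 = -1
  x^1: 6 a_3 - a_1 - a_0 = 0  ->  6 a_3 = a_1 + a_0 = 0  ->  a_3 = 0
  x^2: 12 a_4 - 3 a_2 - a_1 = 0  ->  12 a_4 = 3 a_2 + a_1 = -5  ->  a_4 = -5/12
  x^3: 20 a_5 - 5 a_3 - a_2 = 0  ->  20 a_5 = 5 a_3 + a_2 = -1  ->  a_5 = -1/20
Truncated series: y(x) = 2 - 2 x - x^2 - (5/12) x^4 - (1/20) x^5 + O(x^6).

a_0 = 2; a_1 = -2; a_2 = -1; a_3 = 0; a_4 = -5/12; a_5 = -1/20


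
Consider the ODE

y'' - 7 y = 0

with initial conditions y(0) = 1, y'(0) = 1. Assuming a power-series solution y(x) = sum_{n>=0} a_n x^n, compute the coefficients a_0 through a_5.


Ansatz: y(x) = sum_{n>=0} a_n x^n, so y'(x) = sum_{n>=1} n a_n x^(n-1) and y''(x) = sum_{n>=2} n(n-1) a_n x^(n-2).
Substitute into P(x) y'' + Q(x) y' + R(x) y = 0 with P(x) = 1, Q(x) = 0, R(x) = -7, and match powers of x.
Initial conditions: a_0 = 1, a_1 = 1.
Setting the coefficient of each power of x to zero and solving order by order (substituting the coefficients already found):
  x^0: 2 a_2 - 7 a_0 = 0  ->  2 a_2 = 7 a_0 = 7  ->  a_2 = 7/2
  x^1: 6 a_3 - 7 a_1 = 0  ->  6 a_3 = 7 a_1 = 7  ->  a_3 = 7/6
  x^2: 12 a_4 - 7 a_2 = 0  ->  12 a_4 = 7 a_2 = 49/2  ->  a_4 = 49/24
  x^3: 20 a_5 - 7 a_3 = 0  ->  20 a_5 = 7 a_3 = 49/6  ->  a_5 = 49/120
Truncated series: y(x) = 1 + x + (7/2) x^2 + (7/6) x^3 + (49/24) x^4 + (49/120) x^5 + O(x^6).

a_0 = 1; a_1 = 1; a_2 = 7/2; a_3 = 7/6; a_4 = 49/24; a_5 = 49/120


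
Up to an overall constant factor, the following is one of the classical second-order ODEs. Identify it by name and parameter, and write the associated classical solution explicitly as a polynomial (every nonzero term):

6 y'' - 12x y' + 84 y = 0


All three coefficients share the factor 6; dividing through by 6 gives  y'' - 2x y' + 14 y = 0.
This matches the Hermite equation y'' - 2x y' + 2n y = 0 with 2n = 14, so n = 7; the polynomial solution is H_7(x).
With y = sum_k a_k x^k, matching x^k gives (k+2)(k+1) a_{k+2} = 2(k - n) a_k = 2(k - 7) a_k. The right side vanishes at k = 7, so the series with the parity of 7 terminates at degree 7.
Standard normalization: leading coefficient of H_n is 2^n, so a_7 = 2^7 = 128. Work downward with a_k = (k+1)(k+2) a_{k+2} / (2(k - n)):
  a_5 = (6)(7)(128) / (2(5 - 7)) = 5376/(-4) = -1344
  a_3 = (4)(5)(-1344) / (2(3 - 7)) = -26880/(-8) = 3360
  a_1 = (2)(3)(3360) / (2(1 - 7)) = 20160/(-12) = -1680
Hence H_7(x) = 128 x^7 - 1344 x^5 + 3360 x^3 - 1680 x.

H_7(x); series = 128 x^7 - 1344 x^5 + 3360 x^3 - 1680 x


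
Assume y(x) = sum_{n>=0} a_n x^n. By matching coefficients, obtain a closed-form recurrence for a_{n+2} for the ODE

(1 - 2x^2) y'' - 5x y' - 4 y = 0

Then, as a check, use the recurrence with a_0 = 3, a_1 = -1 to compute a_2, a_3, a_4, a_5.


Substitute y = sum_n a_n x^n.
(1 - 2 x^2) y'' contributes (n+2)(n+1) a_{n+2} - 2 n(n-1) a_n at x^n.
-5 x y'(x) contributes -5 n a_n at x^n.
-4 y(x) contributes -4 a_n at x^n.
Matching x^n: (n+2)(n+1) a_{n+2} + (-2 n(n-1) - 5 n - 4) a_n = 0.
Thus a_{n+2} = (2 n(n-1) + 5 n + 4) / ((n+1)(n+2)) * a_n.

Check with a_0 = 3, a_1 = -1 (apply the recurrence for n = 0, 1, 2, 3): a_0 = 3, a_1 = -1, a_2 = 6, a_3 = -3/2, a_4 = 9, a_5 = -93/40.

a_(n+2) = (2 n(n-1) + 5 n + 4) / ((n+1)(n+2)) * a_n; check: a_0 = 3, a_1 = -1, a_2 = 6, a_3 = -3/2, a_4 = 9, a_5 = -93/40


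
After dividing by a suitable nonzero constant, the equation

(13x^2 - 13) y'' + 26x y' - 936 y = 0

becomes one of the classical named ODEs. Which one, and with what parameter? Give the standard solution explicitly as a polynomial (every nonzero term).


All three coefficients share the factor -13; dividing through by -13 gives  (1 - x^2) y'' - 2x y' + 72 y = 0.
This matches the Legendre equation (1 - x^2) y'' - 2x y' + n(n+1) y = 0 (note the -2x y' term) with n(n+1) = 72, so n = 8; the polynomial solution is P_8(x).
With y = sum_k a_k x^k, matching x^k gives (k+2)(k+1) a_{k+2} = [k(k+1) - n(n+1)] a_k = (k - 8)(k + 9) a_k. The right side vanishes at k = 8, so the series with the parity of 8 terminates at degree 8.
Standard normalization (P_n(1) = 1): leading coefficient (2n)!/(2^n (n!)^2) = 20922789888000/(256*1625702400) = 6435/128, so a_8 = 6435/128. Work downward with a_k = (k+1)(k+2) a_{k+2} / ((k - 8)(k + 9)):
  a_6 = (7)(8)(6435/128) / ((6 - 8)(6 + 9)) = (45045/16)/(-30) = -3003/32
  a_4 = (5)(6)(-3003/32) / ((4 - 8)(4 + 9)) = (-45045/16)/(-52) = 3465/64
  a_2 = (3)(4)(3465/64) / ((2 - 8)(2 + 9)) = (10395/16)/(-66) = -315/32
  a_0 = (1)(2)(-315/32) / ((0 - 8)(0 + 9)) = (-315/16)/(-72) = 35/128
Hence P_8(x) = 6435 x^8/128 - 3003 x^6/32 + 3465 x^4/64 - 315 x^2/32 + 35/128.

P_8(x); series = 6435 x^8/128 - 3003 x^6/32 + 3465 x^4/64 - 315 x^2/32 + 35/128


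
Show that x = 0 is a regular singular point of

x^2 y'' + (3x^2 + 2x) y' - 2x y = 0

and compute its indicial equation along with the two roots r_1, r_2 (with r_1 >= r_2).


Divide by x^2 to reach normal form y'' + P_1(x) y' + P_2(x) y = 0 with P_1(x) = 3 + 2/x and P_2(x) = -2/x.
x = 0 is a singular point because the y'-coefficient 3 + 2/x has a pole at x = 0 and the y-coefficient -2/x has a pole at x = 0.
It is a regular singular point because x P_1(x) = p(x) = 3x + 2 and x^2 P_2(x) = q(x) = -2x are polynomials, hence analytic at x = 0.
p(0) = 2,  q(0) = 0.
Indicial equation: r(r-1) + p(0) r + q(0) = 0, i.e. r^2 + (p(0) - 1) r + q(0) = 0, i.e. r^2 + 1 r = 0.
Discriminant: (1)^2 - 4(0) = 1, so r = (-1 ± 1)/2.
Solving: r_1 = 0, r_2 = -1.

indicial: r^2 + 1 r = 0; roots r_1 = 0, r_2 = -1


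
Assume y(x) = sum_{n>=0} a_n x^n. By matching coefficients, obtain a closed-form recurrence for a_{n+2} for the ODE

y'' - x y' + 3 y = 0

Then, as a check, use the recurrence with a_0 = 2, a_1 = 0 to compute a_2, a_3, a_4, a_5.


Substitute y = sum_n a_n x^n.
y''(x) has coefficient (n+2)(n+1) a_{n+2} at x^n;
-x y'(x) has coefficient -n a_n at x^n (shift);
3 y(x) has coefficient 3 a_n at x^n.
Matching x^n: (n+2)(n+1) a_{n+2} + (-n + 3) a_n = 0.
Thus a_{n+2} = (n - 3) / ((n+1)(n+2)) * a_n.

Check with a_0 = 2, a_1 = 0 (apply the recurrence for n = 0, 1, 2, 3): a_0 = 2, a_1 = 0, a_2 = -3, a_3 = 0, a_4 = 1/4, a_5 = 0.

a_(n+2) = (n - 3) / ((n+1)(n+2)) * a_n; check: a_0 = 2, a_1 = 0, a_2 = -3, a_3 = 0, a_4 = 1/4, a_5 = 0


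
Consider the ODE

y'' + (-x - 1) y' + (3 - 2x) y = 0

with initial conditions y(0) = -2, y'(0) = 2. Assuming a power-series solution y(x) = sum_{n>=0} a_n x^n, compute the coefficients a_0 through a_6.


Ansatz: y(x) = sum_{n>=0} a_n x^n, so y'(x) = sum_{n>=1} n a_n x^(n-1) and y''(x) = sum_{n>=2} n(n-1) a_n x^(n-2).
Substitute into P(x) y'' + Q(x) y' + R(x) y = 0 with P(x) = 1, Q(x) = -x - 1, R(x) = 3 - 2x, and match powers of x.
Initial conditions: a_0 = -2, a_1 = 2.
Setting the coefficient of each power of x to zero and solving order by order (substituting the coefficients already found):
  x^0: 2 a_2 - a_1 + 3 a_0 = 0  ->  2 a_2 = a_1 - 3 a_0 = 8  ->  a_2 = 4
  x^1: 6 a_3 - 2 a_2 + 2 a_1 - 2 a_0 = 0  ->  6 a_3 = 2 a_2 - 2 a_1 + 2 a_0 = 0  ->  a_3 = 0
  x^2: 12 a_4 - 3 a_3 + a_2 - 2 a_1 = 0  ->  12 a_4 = 3 a_3 - a_2 + 2 a_1 = 0  ->  a_4 = 0
  x^3: 20 a_5 - 4 a_4 - 2 a_2 = 0  ->  20 a_5 = 4 a_4 + 2 a_2 = 8  ->  a_5 = 2/5
  x^4: 30 a_6 - 5 a_5 - a_4 - 2 a_3 = 0  ->  30 a_6 = 5 a_5 + a_4 + 2 a_3 = 2  ->  a_6 = 1/15
Truncated series: y(x) = -2 + 2 x + 4 x^2 + (2/5) x^5 + (1/15) x^6 + O(x^7).

a_0 = -2; a_1 = 2; a_2 = 4; a_3 = 0; a_4 = 0; a_5 = 2/5; a_6 = 1/15


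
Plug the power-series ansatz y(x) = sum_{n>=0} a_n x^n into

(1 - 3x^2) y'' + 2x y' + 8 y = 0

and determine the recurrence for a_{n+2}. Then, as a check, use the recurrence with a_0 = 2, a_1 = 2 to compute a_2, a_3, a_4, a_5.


Substitute y = sum_n a_n x^n.
(1 - 3 x^2) y'' contributes (n+2)(n+1) a_{n+2} - 3 n(n-1) a_n at x^n.
2 x y'(x) contributes 2 n a_n at x^n.
8 y(x) contributes 8 a_n at x^n.
Matching x^n: (n+2)(n+1) a_{n+2} + (-3 n(n-1) + 2 n + 8) a_n = 0.
Thus a_{n+2} = (3 n(n-1) - 2 n - 8) / ((n+1)(n+2)) * a_n.

Check with a_0 = 2, a_1 = 2 (apply the recurrence for n = 0, 1, 2, 3): a_0 = 2, a_1 = 2, a_2 = -8, a_3 = -10/3, a_4 = 4, a_5 = -2/3.

a_(n+2) = (3 n(n-1) - 2 n - 8) / ((n+1)(n+2)) * a_n; check: a_0 = 2, a_1 = 2, a_2 = -8, a_3 = -10/3, a_4 = 4, a_5 = -2/3


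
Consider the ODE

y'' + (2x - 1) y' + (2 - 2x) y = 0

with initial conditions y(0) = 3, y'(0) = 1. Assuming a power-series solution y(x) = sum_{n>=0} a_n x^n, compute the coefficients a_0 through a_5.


Ansatz: y(x) = sum_{n>=0} a_n x^n, so y'(x) = sum_{n>=1} n a_n x^(n-1) and y''(x) = sum_{n>=2} n(n-1) a_n x^(n-2).
Substitute into P(x) y'' + Q(x) y' + R(x) y = 0 with P(x) = 1, Q(x) = 2x - 1, R(x) = 2 - 2x, and match powers of x.
Initial conditions: a_0 = 3, a_1 = 1.
Setting the coefficient of each power of x to zero and solving order by order (substituting the coefficients already found):
  x^0: 2 a_2 - a_1 + 2 a_0 = 0  ->  2 a_2 = a_1 - 2 a_0 = -5  ->  a_2 = -5/2
  x^1: 6 a_3 - 2 a_2 + 4 a_1 - 2 a_0 = 0  ->  6 a_3 = 2 a_2 - 4 a_1 + 2 a_0 = -3  ->  a_3 = -1/2
  x^2: 12 a_4 - 3 a_3 + 6 a_2 - 2 a_1 = 0  ->  12 a_4 = 3 a_3 - 6 a_2 + 2 a_1 = 31/2  ->  a_4 = 31/24
  x^3: 20 a_5 - 4 a_4 + 8 a_3 - 2 a_2 = 0  ->  20 a_5 = 4 a_4 - 8 a_3 + 2 a_2 = 25/6  ->  a_5 = 5/24
Truncated series: y(x) = 3 + x - (5/2) x^2 - (1/2) x^3 + (31/24) x^4 + (5/24) x^5 + O(x^6).

a_0 = 3; a_1 = 1; a_2 = -5/2; a_3 = -1/2; a_4 = 31/24; a_5 = 5/24


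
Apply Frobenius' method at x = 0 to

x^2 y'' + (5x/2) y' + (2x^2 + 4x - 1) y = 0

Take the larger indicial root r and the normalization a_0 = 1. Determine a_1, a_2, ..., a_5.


Write in Frobenius form y'' + (p(x)/x) y' + (q(x)/x^2) y = 0:
  p(x) = 5/2,  q(x) = 2x^2 + 4x - 1.
Indicial equation: r(r-1) + (5/2) r + (-1) = 0 -> roots r_1 = 1/2, r_2 = -2.
Take r = r_1 = 1/2. Let y(x) = x^r sum_{n>=0} a_n x^n with a_0 = 1.
Substitute y = x^r sum a_n x^n and match x^{r+n}. The recurrence is
  D(n) a_n + 4 a_{n-1} + 2 a_{n-2} = 0,  where D(n) = (r+n)(r+n-1) + (5/2)(r+n) + (-1).
  a_n = [-4 a_{n-1} - 2 a_{n-2}] / D(n).
Since the indicial polynomial factors as (r - r_1)(r - r_2), D(n) = (r_1 + n - r_1)(r_1 + n - r_2) = n(n + 5/2).
Evaluating step by step (a_0 = 1):
  n = 1: D(1) = 1(1 + 5/2) = 7/2; numerator = -4(1) = -4; a_1 = (-4)/(7/2) = -8/7
  n = 2: D(2) = 2(2 + 5/2) = 9; numerator = -4(-8/7) - 2(1) = 18/7; a_2 = (18/7)/(9) = 2/7
  n = 3: D(3) = 3(3 + 5/2) = 33/2; numerator = -4(2/7) - 2(-8/7) = 8/7; a_3 = (8/7)/(33/2) = 16/231
  n = 4: D(4) = 4(4 + 5/2) = 26; numerator = -4(16/231) - 2(2/7) = -28/33; a_4 = (-28/33)/(26) = -14/429
  n = 5: D(5) = 5(5 + 5/2) = 75/2; numerator = -4(-14/429) - 2(16/231) = -8/1001; a_5 = (-8/1001)/(75/2) = -16/75075

r = 1/2; a_0 = 1; a_1 = -8/7; a_2 = 2/7; a_3 = 16/231; a_4 = -14/429; a_5 = -16/75075
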